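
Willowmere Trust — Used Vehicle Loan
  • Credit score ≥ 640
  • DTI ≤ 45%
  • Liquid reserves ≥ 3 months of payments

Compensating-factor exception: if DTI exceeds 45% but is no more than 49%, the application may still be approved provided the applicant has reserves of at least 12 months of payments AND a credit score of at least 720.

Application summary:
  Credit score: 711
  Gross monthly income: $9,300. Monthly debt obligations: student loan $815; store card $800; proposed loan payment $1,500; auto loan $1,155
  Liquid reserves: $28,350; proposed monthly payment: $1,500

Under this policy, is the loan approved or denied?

Credit score 711 ≥ 640 (meets base)
Total debts = (815 + 800 + 1,500 + 1,155) = 4,270. DTI: 4,270 ÷ 9,300 = 45.9%, over the 45% base limit.
Reserves: 28,350 ÷ 1,500 = 18.9 months (meets 3-month minimum)
DTI 45.9% is within the 45%–49% exception band; checking compensating factors.
Override check — reserves: 18.9 mo (ok); score: 711 (below 720).
Compensating-factor requirement not fully met.

Denied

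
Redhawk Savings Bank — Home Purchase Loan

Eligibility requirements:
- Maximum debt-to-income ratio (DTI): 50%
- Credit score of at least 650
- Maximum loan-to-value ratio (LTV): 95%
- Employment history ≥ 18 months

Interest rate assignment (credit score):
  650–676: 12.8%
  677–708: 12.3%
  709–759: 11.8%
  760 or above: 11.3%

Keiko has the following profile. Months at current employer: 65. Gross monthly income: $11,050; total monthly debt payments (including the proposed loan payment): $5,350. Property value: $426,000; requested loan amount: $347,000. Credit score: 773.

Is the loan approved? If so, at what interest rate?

Approved at 11.3%

Credit score 773 ≥ 650 (meets minimum)
Employment 65 ≥ 18 months
Debt-to-income = 5,350/11,050 = 48.4% — meets 50% limit
Loan-to-value = 347,000/426,000 = 81.5% — pass (95% max)
All requirements met. Score 773 falls in the 760 or above tier → 11.3%.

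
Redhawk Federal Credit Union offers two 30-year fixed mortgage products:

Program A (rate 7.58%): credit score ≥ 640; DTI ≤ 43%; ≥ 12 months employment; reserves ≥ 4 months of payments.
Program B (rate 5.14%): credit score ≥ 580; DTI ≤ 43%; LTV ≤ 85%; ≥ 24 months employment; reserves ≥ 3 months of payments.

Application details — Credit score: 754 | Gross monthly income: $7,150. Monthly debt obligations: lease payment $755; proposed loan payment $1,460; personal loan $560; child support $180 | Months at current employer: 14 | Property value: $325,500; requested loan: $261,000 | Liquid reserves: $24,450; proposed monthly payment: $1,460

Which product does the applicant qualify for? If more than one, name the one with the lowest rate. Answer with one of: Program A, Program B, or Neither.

Program A

Total debts = (755 + 1,460 + 560 + 180) = 2,955; DTI = 2,955/7,150 = 41.3%.
LTV = 261,000/325,500 = 80.2%.
Reserves = 24,450/1,460 = 16.7 months.
Program A: score 754 ≥ 640; DTI 41.3% ≤ 43%; employment 14 ≥ 12 mo; reserves 16.7 ≥ 4 mo → qualifies.
Program B: score 754 ≥ 580; DTI 41.3% ≤ 43%; LTV 80.2% ≤ 85%; employment 14 < 24 mo; reserves 16.7 ≥ 3 mo → does not qualify.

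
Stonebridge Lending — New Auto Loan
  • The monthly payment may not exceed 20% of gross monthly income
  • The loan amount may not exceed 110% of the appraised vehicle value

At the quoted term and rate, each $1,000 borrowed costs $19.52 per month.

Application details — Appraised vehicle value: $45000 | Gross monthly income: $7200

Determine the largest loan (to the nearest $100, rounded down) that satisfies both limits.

Payment cap: 20% × $7,200 = $1,440/month.
At $19.52 per $1,000, that supports 1,440/19.52 × 1,000 ≈ $73,770 → $73,700.
LTV cap: 110% × $45,000 = $49,500 → $49,500.
Binding constraint: loan-to-value.

$49,500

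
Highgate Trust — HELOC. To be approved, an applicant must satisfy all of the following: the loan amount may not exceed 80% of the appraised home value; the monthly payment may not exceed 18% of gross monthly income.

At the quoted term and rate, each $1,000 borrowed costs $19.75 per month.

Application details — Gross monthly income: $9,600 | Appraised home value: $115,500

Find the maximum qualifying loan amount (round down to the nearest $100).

Payment cap: 18% × $9,600 = $1,728/month.
At $19.75 per $1,000, that supports 1,728/19.75 × 1,000 ≈ $87,493 → $87,400.
LTV cap: 80% × $115,500 = $92,400 → $92,400.
Binding constraint: payment-to-income.

$87,400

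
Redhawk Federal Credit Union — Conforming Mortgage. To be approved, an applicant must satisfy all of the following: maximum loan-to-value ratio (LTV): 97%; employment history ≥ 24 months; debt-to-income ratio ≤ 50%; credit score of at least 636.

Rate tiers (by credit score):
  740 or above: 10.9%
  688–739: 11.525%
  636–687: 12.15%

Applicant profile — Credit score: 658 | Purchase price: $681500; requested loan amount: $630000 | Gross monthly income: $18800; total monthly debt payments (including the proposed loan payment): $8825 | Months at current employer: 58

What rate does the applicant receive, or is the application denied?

Approved at 12.15%

Credit score 658 ≥ 636 (meets minimum)
Debt-to-income = 8,825/18,800 = 46.9% — meets 50% limit
Loan-to-value = 630,000/681,500 = 92.4% — pass (97% max)
Employment 58 ≥ 24 months
All requirements met. Score 658 falls in the 636–687 tier → 12.15%.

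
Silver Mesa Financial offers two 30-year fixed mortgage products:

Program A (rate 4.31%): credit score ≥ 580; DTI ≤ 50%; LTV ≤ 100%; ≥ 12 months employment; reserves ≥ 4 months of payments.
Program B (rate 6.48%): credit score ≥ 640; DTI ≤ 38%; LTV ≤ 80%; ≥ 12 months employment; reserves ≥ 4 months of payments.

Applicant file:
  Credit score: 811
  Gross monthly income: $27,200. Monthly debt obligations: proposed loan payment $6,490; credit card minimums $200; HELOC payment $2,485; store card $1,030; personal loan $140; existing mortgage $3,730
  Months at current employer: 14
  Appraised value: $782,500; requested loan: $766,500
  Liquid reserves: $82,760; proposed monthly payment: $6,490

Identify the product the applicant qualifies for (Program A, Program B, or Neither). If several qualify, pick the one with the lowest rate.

Total debts = (6,490 + 200 + 2,485 + 1,030 + 140 + 3,730) = 14,075; DTI = 14,075/27,200 = 51.7%.
LTV = 766,500/782,500 = 98%.
Reserves = 82,760/6,490 = 12.8 months.
Program A: score 811 ≥ 580; DTI 51.7% > 50%; LTV 98% ≤ 100%; employment 14 ≥ 12 mo; reserves 12.8 ≥ 4 mo → does not qualify.
Program B: score 811 ≥ 640; DTI 51.7% > 38%; LTV 98% > 80%; employment 14 ≥ 12 mo; reserves 12.8 ≥ 4 mo → does not qualify.

Neither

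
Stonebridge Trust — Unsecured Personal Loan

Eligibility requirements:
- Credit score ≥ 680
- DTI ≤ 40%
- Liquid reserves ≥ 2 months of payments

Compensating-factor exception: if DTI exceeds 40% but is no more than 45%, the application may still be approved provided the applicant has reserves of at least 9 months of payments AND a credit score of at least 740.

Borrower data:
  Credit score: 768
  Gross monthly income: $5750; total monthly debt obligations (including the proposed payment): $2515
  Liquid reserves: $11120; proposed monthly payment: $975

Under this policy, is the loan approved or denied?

Approved

Credit score 768 ≥ 680 (meets base)
DTI = 2,515/5,750 = 43.7% > 40% — standard DTI limit exceeded.
Reserves: 11,120 ÷ 975 = 11.4 months (meets 2-month minimum)
DTI 43.7% is within the 40%–45% exception band; checking compensating factors.
Override check — reserves: 11.4 mo (ok); score: 768 (ok).
Both override conditions satisfied; DTI exception granted.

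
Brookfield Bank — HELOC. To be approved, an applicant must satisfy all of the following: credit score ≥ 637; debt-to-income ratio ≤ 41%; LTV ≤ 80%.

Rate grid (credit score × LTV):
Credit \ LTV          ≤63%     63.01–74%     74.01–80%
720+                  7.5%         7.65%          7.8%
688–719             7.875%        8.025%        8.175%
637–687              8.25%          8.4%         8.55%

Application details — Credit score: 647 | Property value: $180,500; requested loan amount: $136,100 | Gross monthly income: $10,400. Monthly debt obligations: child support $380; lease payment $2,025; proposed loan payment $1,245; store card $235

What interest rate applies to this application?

8.55%

Credit score 647 ≥ 637; Total monthly debts = (380 + 2,025 + 1,245 + 235) = 3,885. DTI: 3,885 ÷ 10,400 = 37.4%, within the 41% cap
LTV = 136,100/180,500 = 75.4% ≤ 80%
Credit 647 → row 637–687; LTV 75.4% → column 74.01–80%. Grid cell → 8.55%.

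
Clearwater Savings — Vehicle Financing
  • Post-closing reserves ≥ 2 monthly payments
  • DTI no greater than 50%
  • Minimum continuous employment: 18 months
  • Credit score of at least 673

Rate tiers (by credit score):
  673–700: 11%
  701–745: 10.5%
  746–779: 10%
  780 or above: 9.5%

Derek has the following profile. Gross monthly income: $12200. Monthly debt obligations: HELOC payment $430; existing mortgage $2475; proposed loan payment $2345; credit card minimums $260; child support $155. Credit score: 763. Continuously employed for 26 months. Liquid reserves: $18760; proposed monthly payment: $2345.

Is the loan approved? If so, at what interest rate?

Credit score 763 ≥ 673 (meets minimum)
Total monthly debts = (430 + 2,475 + 2,345 + 260 + 155) = 5,665. Debt-to-income = 5,665/12,200 = 46.4% — meets 50% limit
Employment 26 ≥ 18 months
Liquid reserves cover 18,760/2,345 = 8.0 months — ≥ 2 required
All requirements met. Score 763 falls in the 746–779 tier → 10%.

Approved at 10%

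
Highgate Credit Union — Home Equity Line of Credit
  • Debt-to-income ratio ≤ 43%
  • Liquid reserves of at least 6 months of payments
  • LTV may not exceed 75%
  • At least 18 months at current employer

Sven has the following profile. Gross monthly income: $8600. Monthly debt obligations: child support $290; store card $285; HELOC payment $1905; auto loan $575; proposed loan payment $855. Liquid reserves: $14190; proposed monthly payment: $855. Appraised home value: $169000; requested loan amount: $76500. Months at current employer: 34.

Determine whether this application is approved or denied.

Total monthly debts = (290 + 285 + 1,905 + 575 + 855) = 3,910. DTI = 3,910/8,600 = 45.5% > 43%
Reserves: 14,190 ÷ 855 = 16.6 months (meets 6-month minimum)
Loan-to-value = 76,500/169,000 = 45.3% — pass (75% max)
Employment 34 ≥ 18 months
Fails on DTI.

Denied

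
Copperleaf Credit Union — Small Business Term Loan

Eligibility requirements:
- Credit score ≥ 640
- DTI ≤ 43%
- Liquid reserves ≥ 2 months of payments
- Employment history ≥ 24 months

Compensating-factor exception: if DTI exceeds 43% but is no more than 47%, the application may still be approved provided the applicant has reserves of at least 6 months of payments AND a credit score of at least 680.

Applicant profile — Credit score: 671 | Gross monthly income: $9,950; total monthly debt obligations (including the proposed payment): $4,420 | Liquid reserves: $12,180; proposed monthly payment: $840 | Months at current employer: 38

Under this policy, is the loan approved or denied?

Denied

Credit score 671 ≥ 640 (meets base)
DTI = 4,420/9,950 = 44.4% > 43% — standard DTI limit exceeded.
Reserves: 12,180 ÷ 840 = 14.5 months (meets 2-month minimum)
Employment 38 ≥ 24 months
44.4% falls in the override range (43%–47%), so the compensating-factor test applies.
Override check — reserves: 14.5 mo (ok); score: 671 (below 680).
Compensating-factor requirement not fully met.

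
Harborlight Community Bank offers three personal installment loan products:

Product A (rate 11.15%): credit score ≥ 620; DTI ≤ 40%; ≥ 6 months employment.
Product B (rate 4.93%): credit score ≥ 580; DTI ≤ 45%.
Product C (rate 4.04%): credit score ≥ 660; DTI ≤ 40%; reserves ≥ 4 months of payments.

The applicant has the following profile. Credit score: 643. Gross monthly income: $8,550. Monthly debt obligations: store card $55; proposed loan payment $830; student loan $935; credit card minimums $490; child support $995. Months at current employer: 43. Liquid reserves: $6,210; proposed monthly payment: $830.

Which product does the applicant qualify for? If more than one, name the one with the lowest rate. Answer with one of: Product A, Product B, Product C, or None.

Total debts = (55 + 830 + 935 + 490 + 995) = 3,305; DTI = 3,305/8,550 = 38.7%.
Reserves = 6,210/830 = 7.5 months.
Product A: score 643 ≥ 620; DTI 38.7% ≤ 40%; employment 43 ≥ 6 mo → qualifies.
Product B: score 643 ≥ 580; DTI 38.7% ≤ 45% → qualifies.
Product C: score 643 < 660; DTI 38.7% ≤ 40%; reserves 7.5 ≥ 4 mo → does not qualify.
Qualifying: Product A, Product B. Lowest rate is 4.93% → Product B.

Product B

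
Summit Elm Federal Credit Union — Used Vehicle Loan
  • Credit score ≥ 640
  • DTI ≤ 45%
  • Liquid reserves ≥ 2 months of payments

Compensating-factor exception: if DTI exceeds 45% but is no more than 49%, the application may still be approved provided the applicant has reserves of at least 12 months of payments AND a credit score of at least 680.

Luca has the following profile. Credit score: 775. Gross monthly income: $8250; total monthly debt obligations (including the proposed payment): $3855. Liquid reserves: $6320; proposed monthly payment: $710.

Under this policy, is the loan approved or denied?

Denied

Credit score 775 ≥ 640 (meets base)
DTI: 3,855 ÷ 8,250 = 46.7%, over the 45% base limit.
Reserves: 6,320 ÷ 710 = 8.9 months (meets 2-month minimum)
DTI 46.7% is within the 45%–49% exception band; checking compensating factors.
Override check — reserves: 8.9 mo (short of 12); score: 775 (ok).
Override conditions not both satisfied; exception does not apply.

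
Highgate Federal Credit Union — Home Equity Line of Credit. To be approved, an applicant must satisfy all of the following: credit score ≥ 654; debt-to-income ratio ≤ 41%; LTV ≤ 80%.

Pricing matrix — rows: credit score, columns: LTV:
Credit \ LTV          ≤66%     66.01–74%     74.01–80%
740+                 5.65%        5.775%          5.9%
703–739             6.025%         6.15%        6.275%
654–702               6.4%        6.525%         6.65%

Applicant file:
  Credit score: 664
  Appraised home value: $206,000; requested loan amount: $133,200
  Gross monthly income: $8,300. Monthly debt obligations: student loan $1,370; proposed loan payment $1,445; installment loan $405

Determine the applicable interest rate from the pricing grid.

Credit score 664 ≥ 654; Total monthly debts = (1,370 + 1,445 + 405) = 3,220. DTI: 3,220 ÷ 8,300 = 38.8%, within the 41% cap
LTV = 133,200/206,000 = 64.7% ≤ 80%
Row: 664 falls in 654–702. Column: 64.7% falls in ≤66%. Rate = 6.4%.

6.4%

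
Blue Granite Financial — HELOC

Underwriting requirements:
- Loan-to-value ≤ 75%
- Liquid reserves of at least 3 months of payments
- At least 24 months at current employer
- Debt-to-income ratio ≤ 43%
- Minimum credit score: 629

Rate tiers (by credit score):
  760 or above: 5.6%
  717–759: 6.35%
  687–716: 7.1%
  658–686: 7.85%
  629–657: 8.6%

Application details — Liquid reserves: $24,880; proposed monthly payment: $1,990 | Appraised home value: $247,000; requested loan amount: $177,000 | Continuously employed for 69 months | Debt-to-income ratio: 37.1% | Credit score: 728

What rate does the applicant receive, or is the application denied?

Credit score 728 ≥ 629 (meets minimum)
Liquid reserves cover 24,880/1,990 = 12.5 months — ≥ 3 required
Employment 69 ≥ 24 months
LTV: 177,000 ÷ 247,000 = 71.7%, within 75% cap
DTI 37.1% is within the 43% limit
All requirements met. Score 728 falls in the 717–759 tier → 6.35%.

Approved at 6.35%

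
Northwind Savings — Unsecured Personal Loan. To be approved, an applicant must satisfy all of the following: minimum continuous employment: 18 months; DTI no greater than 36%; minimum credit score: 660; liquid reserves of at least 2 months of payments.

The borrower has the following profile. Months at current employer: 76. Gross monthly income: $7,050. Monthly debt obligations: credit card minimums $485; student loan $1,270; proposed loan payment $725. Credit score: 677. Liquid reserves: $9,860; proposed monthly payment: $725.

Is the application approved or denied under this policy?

Approved

Employment 76 ≥ 18 months
Total monthly debts = (485 + 1,270 + 725) = 2,480. Debt-to-income = 2,480/7,050 = 35.2% — meets 36% limit
Credit score 677 ≥ 660 (meets)
Liquid reserves cover 9,860/725 = 13.6 months — ≥ 2 required
All criteria satisfied.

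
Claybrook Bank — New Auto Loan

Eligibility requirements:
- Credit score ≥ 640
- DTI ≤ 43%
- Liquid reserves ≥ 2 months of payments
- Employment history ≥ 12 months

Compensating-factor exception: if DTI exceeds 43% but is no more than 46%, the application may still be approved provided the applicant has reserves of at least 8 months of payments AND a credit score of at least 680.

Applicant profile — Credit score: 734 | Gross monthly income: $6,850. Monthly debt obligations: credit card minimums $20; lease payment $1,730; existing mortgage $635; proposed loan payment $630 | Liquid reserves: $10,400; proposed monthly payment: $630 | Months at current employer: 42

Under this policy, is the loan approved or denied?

Approved

Credit score 734 ≥ 640 (meets base)
Total debts = (20 + 1,730 + 635 + 630) = 3,015. DTI: 3,015 ÷ 6,850 = 44%, over the 43% base limit.
Reserves = 10,400/630 = 16.5 months ≥ 2
Employment 42 ≥ 12 months
DTI 44% is within the 43%–46% exception band; checking compensating factors.
Reserves 16.5 ≥ 8 months; credit score 734 ≥ 680.
Both override conditions satisfied; DTI exception granted.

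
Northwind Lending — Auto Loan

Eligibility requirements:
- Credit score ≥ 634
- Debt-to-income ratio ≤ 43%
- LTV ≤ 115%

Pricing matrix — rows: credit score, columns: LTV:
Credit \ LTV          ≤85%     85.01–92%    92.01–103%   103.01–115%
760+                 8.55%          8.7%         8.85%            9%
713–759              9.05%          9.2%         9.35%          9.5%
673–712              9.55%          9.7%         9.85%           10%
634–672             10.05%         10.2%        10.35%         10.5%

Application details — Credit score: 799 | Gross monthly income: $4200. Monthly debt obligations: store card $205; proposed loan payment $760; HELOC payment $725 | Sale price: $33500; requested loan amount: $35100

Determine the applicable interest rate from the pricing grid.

9%

Credit score 799 ≥ 634; Total monthly debts = (205 + 760 + 725) = 1,690. DTI: 1,690 ÷ 4,200 = 40.2%, within the 43% cap
LTV: 35,100 ÷ 33,500 = 104.8%, within 115% cap
Row: 799 falls in 760+. Column: 104.8% falls in 103.01–115%. Rate = 9%.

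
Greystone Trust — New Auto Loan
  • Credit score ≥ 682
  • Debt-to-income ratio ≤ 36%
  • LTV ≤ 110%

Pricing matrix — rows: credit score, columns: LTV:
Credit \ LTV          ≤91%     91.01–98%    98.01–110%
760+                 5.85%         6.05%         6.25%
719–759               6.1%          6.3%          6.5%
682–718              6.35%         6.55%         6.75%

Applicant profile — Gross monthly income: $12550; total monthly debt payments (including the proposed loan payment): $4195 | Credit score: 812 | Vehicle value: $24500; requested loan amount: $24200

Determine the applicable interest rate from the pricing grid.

Credit score 812 ≥ 682; Debt-to-income = 4,195/12,550 = 33.4% — meets 36% limit
Loan-to-value = 24,200/24,500 = 98.8% — pass (110% max)
Row: 812 falls in 760+. Column: 98.8% falls in 98.01–110%. Rate = 6.25%.

6.25%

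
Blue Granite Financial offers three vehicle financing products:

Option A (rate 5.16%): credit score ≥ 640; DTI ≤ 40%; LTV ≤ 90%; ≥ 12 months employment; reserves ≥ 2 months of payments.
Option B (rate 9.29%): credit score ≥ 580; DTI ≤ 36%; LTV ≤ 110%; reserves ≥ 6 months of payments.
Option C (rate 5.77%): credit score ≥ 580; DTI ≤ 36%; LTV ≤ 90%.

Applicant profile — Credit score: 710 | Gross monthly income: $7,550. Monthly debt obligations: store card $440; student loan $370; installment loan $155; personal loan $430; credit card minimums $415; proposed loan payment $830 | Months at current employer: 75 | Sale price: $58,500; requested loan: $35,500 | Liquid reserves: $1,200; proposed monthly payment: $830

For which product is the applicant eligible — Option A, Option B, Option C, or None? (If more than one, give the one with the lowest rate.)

Total debts = (440 + 370 + 155 + 430 + 415 + 830) = 2,640; DTI = 2,640/7,550 = 35%.
LTV = 35,500/58,500 = 60.7%.
Reserves = 1,200/830 = 1.4 months.
Option A: score 710 ≥ 640; DTI 35% ≤ 40%; LTV 60.7% ≤ 90%; employment 75 ≥ 12 mo; reserves 1.4 < 2 mo → does not qualify.
Option B: score 710 ≥ 580; DTI 35% ≤ 36%; LTV 60.7% ≤ 110%; reserves 1.4 < 6 mo → does not qualify.
Option C: score 710 ≥ 580; DTI 35% ≤ 36%; LTV 60.7% ≤ 90% → qualifies.

Option C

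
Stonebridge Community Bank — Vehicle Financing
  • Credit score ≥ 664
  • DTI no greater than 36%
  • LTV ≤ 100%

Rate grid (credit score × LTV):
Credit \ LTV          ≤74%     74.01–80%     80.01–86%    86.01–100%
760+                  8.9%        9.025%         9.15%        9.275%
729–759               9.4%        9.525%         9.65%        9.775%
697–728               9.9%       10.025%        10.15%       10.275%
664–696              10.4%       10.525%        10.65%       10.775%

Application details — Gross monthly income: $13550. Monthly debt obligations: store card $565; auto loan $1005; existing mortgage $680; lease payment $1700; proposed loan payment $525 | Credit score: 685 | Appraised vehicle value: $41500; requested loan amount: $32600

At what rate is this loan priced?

10.525%

Credit score 685 ≥ 664; Total monthly debts = (565 + 1,005 + 680 + 1,700 + 525) = 4,475. DTI = 4,475/13,550 = 33% ≤ 36%
Loan-to-value = 32,600/41,500 = 78.6% — pass (100% max)
Credit 685 → row 664–696; LTV 78.6% → column 74.01–80%. Grid cell → 10.525%.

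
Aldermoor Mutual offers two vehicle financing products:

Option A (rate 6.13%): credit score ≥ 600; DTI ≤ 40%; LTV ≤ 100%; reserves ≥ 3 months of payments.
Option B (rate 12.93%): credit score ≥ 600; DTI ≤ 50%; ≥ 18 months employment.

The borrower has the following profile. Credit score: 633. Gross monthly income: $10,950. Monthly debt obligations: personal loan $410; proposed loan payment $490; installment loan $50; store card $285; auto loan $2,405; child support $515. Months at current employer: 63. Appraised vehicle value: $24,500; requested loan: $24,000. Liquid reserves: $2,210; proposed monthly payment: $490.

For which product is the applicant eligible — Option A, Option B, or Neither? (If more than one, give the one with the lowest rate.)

Option A

Total debts = (410 + 490 + 50 + 285 + 2,405 + 515) = 4,155; DTI = 4,155/10,950 = 37.9%.
LTV = 24,000/24,500 = 98%.
Reserves = 2,210/490 = 4.5 months.
Option A: score 633 ≥ 600; DTI 37.9% ≤ 40%; LTV 98% ≤ 100%; reserves 4.5 ≥ 3 mo → qualifies.
Option B: score 633 ≥ 600; DTI 37.9% ≤ 50%; employment 63 ≥ 18 mo → qualifies.
Qualifying: Option A, Option B. Lowest rate is 6.13% → Option A.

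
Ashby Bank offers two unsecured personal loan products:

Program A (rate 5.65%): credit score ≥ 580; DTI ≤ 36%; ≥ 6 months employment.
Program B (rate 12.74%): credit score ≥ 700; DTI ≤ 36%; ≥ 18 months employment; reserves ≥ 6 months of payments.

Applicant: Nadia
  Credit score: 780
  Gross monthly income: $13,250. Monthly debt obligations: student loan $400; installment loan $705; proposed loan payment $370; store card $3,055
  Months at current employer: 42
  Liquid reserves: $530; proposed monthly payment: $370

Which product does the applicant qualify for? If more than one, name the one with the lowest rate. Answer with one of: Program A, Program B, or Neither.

Program A

Total debts = (400 + 705 + 370 + 3,055) = 4,530; DTI = 4,530/13,250 = 34.2%.
Reserves = 530/370 = 1.4 months.
Program A: score 780 ≥ 580; DTI 34.2% ≤ 36%; employment 42 ≥ 6 mo → qualifies.
Program B: score 780 ≥ 700; DTI 34.2% ≤ 36%; employment 42 ≥ 18 mo; reserves 1.4 < 6 mo → does not qualify.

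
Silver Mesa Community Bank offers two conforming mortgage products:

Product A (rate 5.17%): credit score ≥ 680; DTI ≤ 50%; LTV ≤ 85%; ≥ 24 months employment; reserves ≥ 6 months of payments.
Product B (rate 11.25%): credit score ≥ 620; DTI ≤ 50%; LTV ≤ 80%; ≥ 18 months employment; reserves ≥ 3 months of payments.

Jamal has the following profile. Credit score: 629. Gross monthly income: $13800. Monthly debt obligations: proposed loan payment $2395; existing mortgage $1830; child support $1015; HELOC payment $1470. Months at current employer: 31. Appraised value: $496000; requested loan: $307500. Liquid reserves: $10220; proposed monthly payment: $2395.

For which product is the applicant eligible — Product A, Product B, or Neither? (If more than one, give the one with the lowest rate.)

Total debts = (2,395 + 1,830 + 1,015 + 1,470) = 6,710; DTI = 6,710/13,800 = 48.6%.
LTV = 307,500/496,000 = 62%.
Reserves = 10,220/2,395 = 4.3 months.
Product A: score 629 < 680; DTI 48.6% ≤ 50%; LTV 62% ≤ 85%; employment 31 ≥ 24 mo; reserves 4.3 < 6 mo → does not qualify.
Product B: score 629 ≥ 620; DTI 48.6% ≤ 50%; LTV 62% ≤ 80%; employment 31 ≥ 18 mo; reserves 4.3 ≥ 3 mo → qualifies.

Product B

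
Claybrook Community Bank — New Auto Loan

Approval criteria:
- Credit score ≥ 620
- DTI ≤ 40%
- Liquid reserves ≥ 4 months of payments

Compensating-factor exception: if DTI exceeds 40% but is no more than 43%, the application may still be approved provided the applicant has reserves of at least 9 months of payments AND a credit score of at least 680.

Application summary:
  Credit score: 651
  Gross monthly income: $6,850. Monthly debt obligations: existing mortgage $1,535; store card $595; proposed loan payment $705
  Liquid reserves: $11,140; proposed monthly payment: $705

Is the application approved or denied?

Denied

Credit score 651 ≥ 620 (meets base)
Total debts = (1,535 + 595 + 705) = 2,835. DTI = 2,835/6,850 = 41.4% > 40% — standard DTI limit exceeded.
Reserves: 11,140 ÷ 705 = 15.8 months (meets 4-month minimum)
DTI 41.4% is within the 40%–43% exception band; checking compensating factors.
Reserves 15.8 ≥ 9 months; credit score 651 < 680.
Override conditions not both satisfied; exception does not apply.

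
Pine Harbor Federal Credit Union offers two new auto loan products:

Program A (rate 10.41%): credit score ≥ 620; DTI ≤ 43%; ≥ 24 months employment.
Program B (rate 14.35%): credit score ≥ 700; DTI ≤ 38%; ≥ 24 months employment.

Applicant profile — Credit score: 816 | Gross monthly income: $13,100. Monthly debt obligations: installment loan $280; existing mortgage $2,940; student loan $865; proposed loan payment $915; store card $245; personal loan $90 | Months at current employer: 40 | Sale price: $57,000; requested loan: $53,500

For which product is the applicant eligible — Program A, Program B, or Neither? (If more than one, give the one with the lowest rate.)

Total debts = (280 + 2,940 + 865 + 915 + 245 + 90) = 5,335; DTI = 5,335/13,100 = 40.7%.
LTV = 53,500/57,000 = 93.9%.
Program A: score 816 ≥ 620; DTI 40.7% ≤ 43%; employment 40 ≥ 24 mo → qualifies.
Program B: score 816 ≥ 700; DTI 40.7% > 38%; employment 40 ≥ 24 mo → does not qualify.

Program A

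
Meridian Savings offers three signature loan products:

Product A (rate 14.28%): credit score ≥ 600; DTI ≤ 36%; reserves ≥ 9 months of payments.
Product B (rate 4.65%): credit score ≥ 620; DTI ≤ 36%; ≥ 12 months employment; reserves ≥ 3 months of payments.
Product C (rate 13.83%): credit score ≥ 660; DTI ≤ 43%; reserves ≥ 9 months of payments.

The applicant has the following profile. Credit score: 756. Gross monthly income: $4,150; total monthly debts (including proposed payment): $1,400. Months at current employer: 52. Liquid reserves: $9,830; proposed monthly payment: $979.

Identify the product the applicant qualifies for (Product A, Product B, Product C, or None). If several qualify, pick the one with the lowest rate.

Product B

DTI = 1,400/4,150 = 33.7%.
Reserves = 9,830/979 = 10.0 months.
Product A: score 756 ≥ 600; DTI 33.7% ≤ 36%; reserves 10.0 ≥ 9 mo → qualifies.
Product B: score 756 ≥ 620; DTI 33.7% ≤ 36%; employment 52 ≥ 12 mo; reserves 10.0 ≥ 3 mo → qualifies.
Product C: score 756 ≥ 660; DTI 33.7% ≤ 43%; reserves 10.0 ≥ 9 mo → qualifies.
Qualifying: Product A, Product B, Product C. Lowest rate is 4.65% → Product B.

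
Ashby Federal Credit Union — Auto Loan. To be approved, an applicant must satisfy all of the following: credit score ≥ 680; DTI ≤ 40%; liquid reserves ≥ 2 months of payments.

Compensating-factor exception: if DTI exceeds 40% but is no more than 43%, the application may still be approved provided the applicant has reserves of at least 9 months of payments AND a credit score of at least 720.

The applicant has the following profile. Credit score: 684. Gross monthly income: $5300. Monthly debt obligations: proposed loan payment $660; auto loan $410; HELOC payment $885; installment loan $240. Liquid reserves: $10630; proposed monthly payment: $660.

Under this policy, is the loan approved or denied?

Credit score 684 ≥ 680 (meets base)
Total debts = (660 + 410 + 885 + 240) = 2,195. DTI: 2,195 ÷ 5,300 = 41.4%, over the 40% base limit.
Reserves: 10,630 ÷ 660 = 16.1 months (meets 2-month minimum)
DTI 41.4% is within the 40%–43% exception band; checking compensating factors.
Override check — reserves: 16.1 mo (ok); score: 684 (below 720).
Compensating-factor requirement not fully met.

Denied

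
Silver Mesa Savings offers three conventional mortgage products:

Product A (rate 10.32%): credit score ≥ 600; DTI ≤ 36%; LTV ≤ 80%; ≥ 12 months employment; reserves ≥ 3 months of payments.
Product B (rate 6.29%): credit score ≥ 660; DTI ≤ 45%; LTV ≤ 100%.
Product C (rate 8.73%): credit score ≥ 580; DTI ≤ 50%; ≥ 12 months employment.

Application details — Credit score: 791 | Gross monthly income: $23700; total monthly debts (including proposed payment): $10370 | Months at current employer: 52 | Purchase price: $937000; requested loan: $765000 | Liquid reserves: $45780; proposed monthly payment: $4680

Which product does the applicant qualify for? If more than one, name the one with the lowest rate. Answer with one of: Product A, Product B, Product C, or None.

DTI = 10,370/23,700 = 43.8%.
LTV = 765,000/937,000 = 81.6%.
Reserves = 45,780/4,680 = 9.8 months.
Product A: score 791 ≥ 600; DTI 43.8% > 36%; LTV 81.6% > 80%; employment 52 ≥ 12 mo; reserves 9.8 ≥ 3 mo → does not qualify.
Product B: score 791 ≥ 660; DTI 43.8% ≤ 45%; LTV 81.6% ≤ 100% → qualifies.
Product C: score 791 ≥ 580; DTI 43.8% ≤ 50%; employment 52 ≥ 12 mo → qualifies.
Qualifying: Product B, Product C. Lowest rate is 6.29% → Product B.

Product B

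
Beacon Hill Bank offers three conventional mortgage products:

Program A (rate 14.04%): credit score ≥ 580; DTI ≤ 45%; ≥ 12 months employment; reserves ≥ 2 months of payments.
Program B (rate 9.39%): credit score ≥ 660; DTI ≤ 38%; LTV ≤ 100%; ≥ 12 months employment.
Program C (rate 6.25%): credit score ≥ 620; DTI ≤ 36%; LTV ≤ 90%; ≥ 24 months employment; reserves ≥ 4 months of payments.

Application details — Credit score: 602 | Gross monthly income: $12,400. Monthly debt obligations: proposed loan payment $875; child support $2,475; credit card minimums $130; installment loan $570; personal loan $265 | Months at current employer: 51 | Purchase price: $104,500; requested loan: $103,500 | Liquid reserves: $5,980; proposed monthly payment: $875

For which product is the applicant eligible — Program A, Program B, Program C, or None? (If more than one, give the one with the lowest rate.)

Total debts = (875 + 2,475 + 130 + 570 + 265) = 4,315; DTI = 4,315/12,400 = 34.8%.
LTV = 103,500/104,500 = 99%.
Reserves = 5,980/875 = 6.8 months.
Program A: score 602 ≥ 580; DTI 34.8% ≤ 45%; employment 51 ≥ 12 mo; reserves 6.8 ≥ 2 mo → qualifies.
Program B: score 602 < 660; DTI 34.8% ≤ 38%; LTV 99% ≤ 100%; employment 51 ≥ 12 mo → does not qualify.
Program C: score 602 < 620; DTI 34.8% ≤ 36%; LTV 99% > 90%; employment 51 ≥ 24 mo; reserves 6.8 ≥ 4 mo → does not qualify.

Program A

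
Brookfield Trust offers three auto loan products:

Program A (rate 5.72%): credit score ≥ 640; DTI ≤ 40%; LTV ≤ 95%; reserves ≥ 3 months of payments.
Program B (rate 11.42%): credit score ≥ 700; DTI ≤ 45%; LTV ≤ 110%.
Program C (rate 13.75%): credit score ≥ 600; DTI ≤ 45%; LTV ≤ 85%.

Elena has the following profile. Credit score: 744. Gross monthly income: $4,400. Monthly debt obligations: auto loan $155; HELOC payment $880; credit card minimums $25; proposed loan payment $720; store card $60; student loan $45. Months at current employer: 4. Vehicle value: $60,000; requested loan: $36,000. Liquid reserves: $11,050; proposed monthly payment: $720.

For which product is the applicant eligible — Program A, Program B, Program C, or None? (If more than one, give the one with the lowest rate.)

Total debts = (155 + 880 + 25 + 720 + 60 + 45) = 1,885; DTI = 1,885/4,400 = 42.8%.
LTV = 36,000/60,000 = 60%.
Reserves = 11,050/720 = 15.3 months.
Program A: score 744 ≥ 640; DTI 42.8% > 40%; LTV 60% ≤ 95%; reserves 15.3 ≥ 3 mo → does not qualify.
Program B: score 744 ≥ 700; DTI 42.8% ≤ 45%; LTV 60% ≤ 110% → qualifies.
Program C: score 744 ≥ 600; DTI 42.8% ≤ 45%; LTV 60% ≤ 85% → qualifies.
Qualifying: Program B, Program C. Lowest rate is 11.42% → Program B.

Program B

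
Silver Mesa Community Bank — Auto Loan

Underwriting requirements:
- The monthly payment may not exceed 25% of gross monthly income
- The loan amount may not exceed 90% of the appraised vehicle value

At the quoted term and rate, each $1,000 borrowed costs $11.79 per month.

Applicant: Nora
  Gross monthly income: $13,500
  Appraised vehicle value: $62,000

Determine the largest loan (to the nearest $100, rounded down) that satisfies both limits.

$55,800

Payment cap: 25% × $13,500 = $3,375/month.
At $11.79 per $1,000, that supports 3,375/11.79 × 1,000 ≈ $286,259 → $286,200.
LTV cap: 90% × $62,000 = $55,800 → $55,800.
Binding constraint: loan-to-value.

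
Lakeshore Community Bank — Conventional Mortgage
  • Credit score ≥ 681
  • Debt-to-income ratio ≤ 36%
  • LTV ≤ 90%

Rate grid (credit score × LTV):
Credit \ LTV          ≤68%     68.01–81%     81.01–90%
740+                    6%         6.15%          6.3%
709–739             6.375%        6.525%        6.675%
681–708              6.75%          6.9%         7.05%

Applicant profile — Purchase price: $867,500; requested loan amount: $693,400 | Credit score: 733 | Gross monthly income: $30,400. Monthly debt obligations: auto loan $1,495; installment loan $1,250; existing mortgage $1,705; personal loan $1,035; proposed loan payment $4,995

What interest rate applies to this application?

Credit score 733 ≥ 681; Total monthly debts = (1,495 + 1,250 + 1,705 + 1,035 + 4,995) = 10,480. DTI = 10,480/30,400 = 34.5% ≤ 36%
LTV = 693,400/867,500 = 79.9% ≤ 90%
Credit 733 → row 709–739; LTV 79.9% → column 68.01–81%. Grid cell → 6.525%.

6.525%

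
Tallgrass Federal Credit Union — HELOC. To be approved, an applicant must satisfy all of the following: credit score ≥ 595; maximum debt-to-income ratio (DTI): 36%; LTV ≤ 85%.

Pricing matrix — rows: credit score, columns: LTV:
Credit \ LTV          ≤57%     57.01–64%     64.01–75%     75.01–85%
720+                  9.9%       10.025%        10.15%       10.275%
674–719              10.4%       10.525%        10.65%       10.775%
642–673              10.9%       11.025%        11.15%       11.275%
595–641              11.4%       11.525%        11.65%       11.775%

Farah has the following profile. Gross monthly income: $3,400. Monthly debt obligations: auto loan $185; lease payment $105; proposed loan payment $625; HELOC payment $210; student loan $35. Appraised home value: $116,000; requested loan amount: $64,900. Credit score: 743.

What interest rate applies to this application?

9.9%

Credit score 743 ≥ 595; Total monthly debts = (185 + 105 + 625 + 210 + 35) = 1,160. DTI: 1,160 ÷ 3,400 = 34.1%, within the 36% cap
LTV: 64,900 ÷ 116,000 = 55.9%, within 85% cap
Score 743 is in the 720+ band; LTV 55.9% is in the ≤57% band → 9.9%.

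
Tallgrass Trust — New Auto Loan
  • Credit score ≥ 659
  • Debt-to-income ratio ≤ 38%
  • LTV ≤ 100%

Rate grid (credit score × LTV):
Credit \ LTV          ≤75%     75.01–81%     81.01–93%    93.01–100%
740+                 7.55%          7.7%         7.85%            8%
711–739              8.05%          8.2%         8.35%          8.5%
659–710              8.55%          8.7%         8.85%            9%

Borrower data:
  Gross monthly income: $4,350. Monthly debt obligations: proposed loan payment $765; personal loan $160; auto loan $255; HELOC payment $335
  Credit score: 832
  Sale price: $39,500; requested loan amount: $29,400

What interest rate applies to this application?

Credit score 832 ≥ 659; Total monthly debts = (765 + 160 + 255 + 335) = 1,515. DTI = 1,515/4,350 = 34.8% ≤ 38%
LTV = 29,400/39,500 = 74.4% ≤ 100%
Row: 832 falls in 740+. Column: 74.4% falls in ≤75%. Rate = 7.55%.

7.55%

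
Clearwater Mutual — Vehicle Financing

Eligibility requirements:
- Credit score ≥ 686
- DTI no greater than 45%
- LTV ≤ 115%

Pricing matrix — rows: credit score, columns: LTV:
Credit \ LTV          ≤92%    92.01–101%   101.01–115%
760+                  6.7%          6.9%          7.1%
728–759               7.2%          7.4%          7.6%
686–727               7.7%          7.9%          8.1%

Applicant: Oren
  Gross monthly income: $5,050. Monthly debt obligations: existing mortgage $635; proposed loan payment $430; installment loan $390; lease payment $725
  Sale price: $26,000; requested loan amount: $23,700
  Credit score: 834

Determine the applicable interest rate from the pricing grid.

Credit score 834 ≥ 686; Total monthly debts = (635 + 430 + 390 + 725) = 2,180. DTI = 2,180/5,050 = 43.2% ≤ 45%
Loan-to-value = 23,700/26,000 = 91.2% — pass (115% max)
Credit 834 → row 760+; LTV 91.2% → column ≤92%. Grid cell → 6.7%.

6.7%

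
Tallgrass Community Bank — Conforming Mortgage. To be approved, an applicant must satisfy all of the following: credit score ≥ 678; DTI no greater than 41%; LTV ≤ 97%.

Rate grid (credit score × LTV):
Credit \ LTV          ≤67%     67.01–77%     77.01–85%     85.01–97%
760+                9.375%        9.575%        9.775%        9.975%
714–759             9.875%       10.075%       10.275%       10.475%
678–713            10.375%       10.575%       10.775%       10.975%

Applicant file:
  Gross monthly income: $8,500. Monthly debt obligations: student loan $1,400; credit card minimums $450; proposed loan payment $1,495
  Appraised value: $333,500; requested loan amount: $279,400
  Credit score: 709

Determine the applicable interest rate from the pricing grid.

10.775%

Credit score 709 ≥ 678; Total monthly debts = (1,400 + 450 + 1,495) = 3,345. Debt-to-income = 3,345/8,500 = 39.4% — meets 41% limit
LTV = 279,400/333,500 = 83.8% ≤ 97%
Score 709 is in the 678–713 band; LTV 83.8% is in the 77.01–85% band → 10.775%.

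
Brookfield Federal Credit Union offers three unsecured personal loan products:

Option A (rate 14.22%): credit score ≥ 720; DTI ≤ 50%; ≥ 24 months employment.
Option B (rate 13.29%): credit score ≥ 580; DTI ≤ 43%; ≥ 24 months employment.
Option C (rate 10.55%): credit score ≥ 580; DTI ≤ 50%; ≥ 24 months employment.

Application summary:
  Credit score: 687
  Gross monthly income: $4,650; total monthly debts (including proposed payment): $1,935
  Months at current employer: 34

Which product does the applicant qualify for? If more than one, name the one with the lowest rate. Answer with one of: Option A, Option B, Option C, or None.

Option C

DTI = 1,935/4,650 = 41.6%.
Option A: score 687 < 720; DTI 41.6% ≤ 50%; employment 34 ≥ 24 mo → does not qualify.
Option B: score 687 ≥ 580; DTI 41.6% ≤ 43%; employment 34 ≥ 24 mo → qualifies.
Option C: score 687 ≥ 580; DTI 41.6% ≤ 50%; employment 34 ≥ 24 mo → qualifies.
Qualifying: Option B, Option C. Lowest rate is 10.55% → Option C.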